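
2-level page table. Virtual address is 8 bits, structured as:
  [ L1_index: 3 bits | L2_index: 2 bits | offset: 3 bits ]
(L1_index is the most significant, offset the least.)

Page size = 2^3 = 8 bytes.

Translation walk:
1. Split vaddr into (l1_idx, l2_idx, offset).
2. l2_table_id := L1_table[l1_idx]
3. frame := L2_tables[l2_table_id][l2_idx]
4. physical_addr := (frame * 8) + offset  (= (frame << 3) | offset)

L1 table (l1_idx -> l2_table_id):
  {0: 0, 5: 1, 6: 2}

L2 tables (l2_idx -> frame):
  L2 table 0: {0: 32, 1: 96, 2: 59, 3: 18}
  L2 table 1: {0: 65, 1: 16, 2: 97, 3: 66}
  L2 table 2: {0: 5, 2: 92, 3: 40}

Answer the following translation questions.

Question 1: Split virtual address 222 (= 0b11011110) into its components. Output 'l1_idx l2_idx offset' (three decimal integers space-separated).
Answer: 6 3 6

Derivation:
vaddr = 222 = 0b11011110
  top 3 bits -> l1_idx = 6
  next 2 bits -> l2_idx = 3
  bottom 3 bits -> offset = 6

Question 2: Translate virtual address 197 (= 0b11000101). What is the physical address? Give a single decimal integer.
vaddr = 197 = 0b11000101
Split: l1_idx=6, l2_idx=0, offset=5
L1[6] = 2
L2[2][0] = 5
paddr = 5 * 8 + 5 = 45

Answer: 45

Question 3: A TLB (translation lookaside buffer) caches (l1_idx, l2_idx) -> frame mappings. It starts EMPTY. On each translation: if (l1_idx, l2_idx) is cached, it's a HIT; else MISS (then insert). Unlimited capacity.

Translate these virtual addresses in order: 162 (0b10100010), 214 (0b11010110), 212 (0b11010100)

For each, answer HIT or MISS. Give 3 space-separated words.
vaddr=162: (5,0) not in TLB -> MISS, insert
vaddr=214: (6,2) not in TLB -> MISS, insert
vaddr=212: (6,2) in TLB -> HIT

Answer: MISS MISS HIT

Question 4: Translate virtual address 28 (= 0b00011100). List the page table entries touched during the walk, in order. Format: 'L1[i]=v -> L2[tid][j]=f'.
Answer: L1[0]=0 -> L2[0][3]=18

Derivation:
vaddr = 28 = 0b00011100
Split: l1_idx=0, l2_idx=3, offset=4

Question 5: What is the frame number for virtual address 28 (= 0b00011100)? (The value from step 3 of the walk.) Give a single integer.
Answer: 18

Derivation:
vaddr = 28: l1_idx=0, l2_idx=3
L1[0] = 0; L2[0][3] = 18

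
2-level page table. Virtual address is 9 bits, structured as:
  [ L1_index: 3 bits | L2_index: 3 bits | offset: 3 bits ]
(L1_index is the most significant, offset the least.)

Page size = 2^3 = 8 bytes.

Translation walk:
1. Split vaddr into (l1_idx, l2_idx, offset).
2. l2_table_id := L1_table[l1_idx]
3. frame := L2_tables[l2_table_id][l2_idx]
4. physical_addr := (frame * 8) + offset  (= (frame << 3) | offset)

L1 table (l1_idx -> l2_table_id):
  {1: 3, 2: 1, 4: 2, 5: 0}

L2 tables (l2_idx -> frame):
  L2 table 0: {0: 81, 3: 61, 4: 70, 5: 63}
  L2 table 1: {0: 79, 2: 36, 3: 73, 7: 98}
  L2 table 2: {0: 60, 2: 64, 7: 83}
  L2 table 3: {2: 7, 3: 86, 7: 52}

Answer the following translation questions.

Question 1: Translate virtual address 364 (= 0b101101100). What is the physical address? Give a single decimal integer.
vaddr = 364 = 0b101101100
Split: l1_idx=5, l2_idx=5, offset=4
L1[5] = 0
L2[0][5] = 63
paddr = 63 * 8 + 4 = 508

Answer: 508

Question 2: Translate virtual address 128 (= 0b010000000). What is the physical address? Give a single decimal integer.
Answer: 632

Derivation:
vaddr = 128 = 0b010000000
Split: l1_idx=2, l2_idx=0, offset=0
L1[2] = 1
L2[1][0] = 79
paddr = 79 * 8 + 0 = 632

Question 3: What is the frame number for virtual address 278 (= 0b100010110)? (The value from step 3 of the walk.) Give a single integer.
vaddr = 278: l1_idx=4, l2_idx=2
L1[4] = 2; L2[2][2] = 64

Answer: 64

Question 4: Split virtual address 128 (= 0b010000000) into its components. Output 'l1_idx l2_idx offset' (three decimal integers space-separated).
Answer: 2 0 0

Derivation:
vaddr = 128 = 0b010000000
  top 3 bits -> l1_idx = 2
  next 3 bits -> l2_idx = 0
  bottom 3 bits -> offset = 0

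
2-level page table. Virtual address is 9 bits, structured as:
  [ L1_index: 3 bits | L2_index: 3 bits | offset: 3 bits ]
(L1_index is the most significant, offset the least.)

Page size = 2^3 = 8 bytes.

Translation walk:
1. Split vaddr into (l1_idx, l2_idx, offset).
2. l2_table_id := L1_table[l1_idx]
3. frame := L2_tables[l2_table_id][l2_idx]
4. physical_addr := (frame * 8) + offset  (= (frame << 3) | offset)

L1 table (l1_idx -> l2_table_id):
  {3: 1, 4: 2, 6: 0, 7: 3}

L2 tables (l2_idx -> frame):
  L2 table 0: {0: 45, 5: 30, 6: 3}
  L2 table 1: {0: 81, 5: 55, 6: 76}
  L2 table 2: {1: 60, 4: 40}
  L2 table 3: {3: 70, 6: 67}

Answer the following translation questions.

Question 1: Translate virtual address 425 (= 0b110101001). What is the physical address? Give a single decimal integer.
vaddr = 425 = 0b110101001
Split: l1_idx=6, l2_idx=5, offset=1
L1[6] = 0
L2[0][5] = 30
paddr = 30 * 8 + 1 = 241

Answer: 241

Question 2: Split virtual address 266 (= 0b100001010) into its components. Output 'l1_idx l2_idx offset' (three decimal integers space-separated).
Answer: 4 1 2

Derivation:
vaddr = 266 = 0b100001010
  top 3 bits -> l1_idx = 4
  next 3 bits -> l2_idx = 1
  bottom 3 bits -> offset = 2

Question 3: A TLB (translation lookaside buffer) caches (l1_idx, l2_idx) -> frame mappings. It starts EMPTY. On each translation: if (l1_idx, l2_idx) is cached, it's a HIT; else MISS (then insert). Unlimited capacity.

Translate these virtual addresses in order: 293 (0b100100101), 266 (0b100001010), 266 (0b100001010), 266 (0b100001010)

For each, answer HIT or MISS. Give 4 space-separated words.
Answer: MISS MISS HIT HIT

Derivation:
vaddr=293: (4,4) not in TLB -> MISS, insert
vaddr=266: (4,1) not in TLB -> MISS, insert
vaddr=266: (4,1) in TLB -> HIT
vaddr=266: (4,1) in TLB -> HIT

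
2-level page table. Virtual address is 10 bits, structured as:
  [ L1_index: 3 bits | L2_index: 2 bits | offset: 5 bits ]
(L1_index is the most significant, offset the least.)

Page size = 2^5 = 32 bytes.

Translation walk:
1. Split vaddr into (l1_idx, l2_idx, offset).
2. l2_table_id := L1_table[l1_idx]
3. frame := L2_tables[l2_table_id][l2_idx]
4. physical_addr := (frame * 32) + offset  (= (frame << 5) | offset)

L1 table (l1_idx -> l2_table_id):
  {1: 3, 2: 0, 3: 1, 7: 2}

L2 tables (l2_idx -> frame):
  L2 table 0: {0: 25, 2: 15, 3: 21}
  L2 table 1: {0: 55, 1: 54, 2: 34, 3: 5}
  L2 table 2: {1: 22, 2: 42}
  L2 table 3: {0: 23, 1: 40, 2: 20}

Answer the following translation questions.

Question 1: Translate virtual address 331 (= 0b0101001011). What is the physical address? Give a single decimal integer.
vaddr = 331 = 0b0101001011
Split: l1_idx=2, l2_idx=2, offset=11
L1[2] = 0
L2[0][2] = 15
paddr = 15 * 32 + 11 = 491

Answer: 491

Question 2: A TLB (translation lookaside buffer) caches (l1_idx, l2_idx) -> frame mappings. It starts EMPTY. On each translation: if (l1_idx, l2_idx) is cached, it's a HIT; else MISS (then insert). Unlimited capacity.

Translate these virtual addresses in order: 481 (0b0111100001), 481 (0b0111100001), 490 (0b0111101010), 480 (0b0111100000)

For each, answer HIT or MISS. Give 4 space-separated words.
Answer: MISS HIT HIT HIT

Derivation:
vaddr=481: (3,3) not in TLB -> MISS, insert
vaddr=481: (3,3) in TLB -> HIT
vaddr=490: (3,3) in TLB -> HIT
vaddr=480: (3,3) in TLB -> HIT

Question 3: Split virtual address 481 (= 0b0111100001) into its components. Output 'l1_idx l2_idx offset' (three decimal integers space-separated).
vaddr = 481 = 0b0111100001
  top 3 bits -> l1_idx = 3
  next 2 bits -> l2_idx = 3
  bottom 5 bits -> offset = 1

Answer: 3 3 1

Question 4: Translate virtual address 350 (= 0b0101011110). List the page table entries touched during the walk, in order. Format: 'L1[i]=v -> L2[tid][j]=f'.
Answer: L1[2]=0 -> L2[0][2]=15

Derivation:
vaddr = 350 = 0b0101011110
Split: l1_idx=2, l2_idx=2, offset=30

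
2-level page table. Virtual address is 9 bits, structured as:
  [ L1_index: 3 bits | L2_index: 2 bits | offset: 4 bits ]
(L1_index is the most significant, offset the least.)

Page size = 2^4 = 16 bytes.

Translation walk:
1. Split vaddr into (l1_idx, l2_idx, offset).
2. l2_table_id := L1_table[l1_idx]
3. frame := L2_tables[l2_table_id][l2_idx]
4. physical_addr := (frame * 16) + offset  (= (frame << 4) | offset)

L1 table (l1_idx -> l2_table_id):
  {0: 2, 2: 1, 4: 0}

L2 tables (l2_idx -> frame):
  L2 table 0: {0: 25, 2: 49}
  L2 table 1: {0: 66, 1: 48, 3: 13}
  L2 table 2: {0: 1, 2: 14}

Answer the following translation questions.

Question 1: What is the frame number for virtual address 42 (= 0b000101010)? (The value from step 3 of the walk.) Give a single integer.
vaddr = 42: l1_idx=0, l2_idx=2
L1[0] = 2; L2[2][2] = 14

Answer: 14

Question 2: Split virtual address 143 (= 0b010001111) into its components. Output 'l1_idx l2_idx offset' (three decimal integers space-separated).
vaddr = 143 = 0b010001111
  top 3 bits -> l1_idx = 2
  next 2 bits -> l2_idx = 0
  bottom 4 bits -> offset = 15

Answer: 2 0 15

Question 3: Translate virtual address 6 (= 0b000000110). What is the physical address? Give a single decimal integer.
vaddr = 6 = 0b000000110
Split: l1_idx=0, l2_idx=0, offset=6
L1[0] = 2
L2[2][0] = 1
paddr = 1 * 16 + 6 = 22

Answer: 22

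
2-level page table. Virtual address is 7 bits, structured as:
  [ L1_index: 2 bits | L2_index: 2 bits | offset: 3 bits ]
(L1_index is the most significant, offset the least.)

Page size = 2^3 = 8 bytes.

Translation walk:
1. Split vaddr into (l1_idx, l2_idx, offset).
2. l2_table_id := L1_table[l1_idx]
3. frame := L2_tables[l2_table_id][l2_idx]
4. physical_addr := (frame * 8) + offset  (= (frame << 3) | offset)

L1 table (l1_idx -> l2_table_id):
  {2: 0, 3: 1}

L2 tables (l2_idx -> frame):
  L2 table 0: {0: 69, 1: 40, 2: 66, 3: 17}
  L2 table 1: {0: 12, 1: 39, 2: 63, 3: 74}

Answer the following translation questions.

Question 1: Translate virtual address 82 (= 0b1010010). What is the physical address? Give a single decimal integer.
Answer: 530

Derivation:
vaddr = 82 = 0b1010010
Split: l1_idx=2, l2_idx=2, offset=2
L1[2] = 0
L2[0][2] = 66
paddr = 66 * 8 + 2 = 530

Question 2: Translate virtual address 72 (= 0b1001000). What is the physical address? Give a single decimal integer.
vaddr = 72 = 0b1001000
Split: l1_idx=2, l2_idx=1, offset=0
L1[2] = 0
L2[0][1] = 40
paddr = 40 * 8 + 0 = 320

Answer: 320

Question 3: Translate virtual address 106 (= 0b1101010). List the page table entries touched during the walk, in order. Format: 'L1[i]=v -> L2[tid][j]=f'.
vaddr = 106 = 0b1101010
Split: l1_idx=3, l2_idx=1, offset=2

Answer: L1[3]=1 -> L2[1][1]=39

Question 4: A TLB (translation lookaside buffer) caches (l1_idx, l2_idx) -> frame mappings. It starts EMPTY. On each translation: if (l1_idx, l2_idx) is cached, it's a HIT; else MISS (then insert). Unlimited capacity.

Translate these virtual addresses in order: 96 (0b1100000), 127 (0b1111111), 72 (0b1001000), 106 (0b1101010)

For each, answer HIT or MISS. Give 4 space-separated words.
vaddr=96: (3,0) not in TLB -> MISS, insert
vaddr=127: (3,3) not in TLB -> MISS, insert
vaddr=72: (2,1) not in TLB -> MISS, insert
vaddr=106: (3,1) not in TLB -> MISS, insert

Answer: MISS MISS MISS MISS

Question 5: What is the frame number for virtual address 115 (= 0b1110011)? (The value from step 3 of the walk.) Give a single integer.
vaddr = 115: l1_idx=3, l2_idx=2
L1[3] = 1; L2[1][2] = 63

Answer: 63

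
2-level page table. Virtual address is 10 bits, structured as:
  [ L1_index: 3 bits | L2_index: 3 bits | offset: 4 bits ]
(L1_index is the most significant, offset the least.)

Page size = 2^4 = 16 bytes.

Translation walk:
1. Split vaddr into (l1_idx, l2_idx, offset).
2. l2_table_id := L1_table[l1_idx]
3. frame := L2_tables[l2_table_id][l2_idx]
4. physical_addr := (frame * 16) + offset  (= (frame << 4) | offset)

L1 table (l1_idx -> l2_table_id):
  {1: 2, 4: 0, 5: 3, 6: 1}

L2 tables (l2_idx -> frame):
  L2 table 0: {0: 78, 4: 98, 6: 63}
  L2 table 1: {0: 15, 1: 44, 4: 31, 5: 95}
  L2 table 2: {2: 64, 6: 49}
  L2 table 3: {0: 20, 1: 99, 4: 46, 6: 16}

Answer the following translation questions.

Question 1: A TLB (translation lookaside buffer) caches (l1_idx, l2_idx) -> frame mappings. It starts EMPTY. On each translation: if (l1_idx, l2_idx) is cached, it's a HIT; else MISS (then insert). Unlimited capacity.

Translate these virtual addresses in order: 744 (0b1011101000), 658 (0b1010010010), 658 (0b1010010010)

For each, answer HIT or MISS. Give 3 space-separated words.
Answer: MISS MISS HIT

Derivation:
vaddr=744: (5,6) not in TLB -> MISS, insert
vaddr=658: (5,1) not in TLB -> MISS, insert
vaddr=658: (5,1) in TLB -> HIT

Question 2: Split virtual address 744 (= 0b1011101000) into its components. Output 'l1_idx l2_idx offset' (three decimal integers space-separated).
vaddr = 744 = 0b1011101000
  top 3 bits -> l1_idx = 5
  next 3 bits -> l2_idx = 6
  bottom 4 bits -> offset = 8

Answer: 5 6 8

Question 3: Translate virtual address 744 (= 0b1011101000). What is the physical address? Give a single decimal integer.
vaddr = 744 = 0b1011101000
Split: l1_idx=5, l2_idx=6, offset=8
L1[5] = 3
L2[3][6] = 16
paddr = 16 * 16 + 8 = 264

Answer: 264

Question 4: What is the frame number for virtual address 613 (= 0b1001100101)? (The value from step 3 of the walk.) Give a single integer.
vaddr = 613: l1_idx=4, l2_idx=6
L1[4] = 0; L2[0][6] = 63

Answer: 63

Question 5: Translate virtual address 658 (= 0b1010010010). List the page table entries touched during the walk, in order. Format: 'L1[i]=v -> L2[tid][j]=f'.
Answer: L1[5]=3 -> L2[3][1]=99

Derivation:
vaddr = 658 = 0b1010010010
Split: l1_idx=5, l2_idx=1, offset=2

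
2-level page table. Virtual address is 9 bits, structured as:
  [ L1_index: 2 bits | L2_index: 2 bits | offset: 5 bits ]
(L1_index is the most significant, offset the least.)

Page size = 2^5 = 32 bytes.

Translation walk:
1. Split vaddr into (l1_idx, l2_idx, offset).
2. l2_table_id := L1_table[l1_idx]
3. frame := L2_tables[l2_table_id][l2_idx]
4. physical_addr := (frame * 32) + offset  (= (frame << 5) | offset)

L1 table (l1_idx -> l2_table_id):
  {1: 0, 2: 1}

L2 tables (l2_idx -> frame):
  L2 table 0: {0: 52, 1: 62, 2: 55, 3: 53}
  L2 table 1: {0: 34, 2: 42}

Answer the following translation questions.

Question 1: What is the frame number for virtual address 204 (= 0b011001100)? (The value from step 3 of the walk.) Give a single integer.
Answer: 55

Derivation:
vaddr = 204: l1_idx=1, l2_idx=2
L1[1] = 0; L2[0][2] = 55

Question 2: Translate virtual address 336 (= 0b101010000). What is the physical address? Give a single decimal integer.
Answer: 1360

Derivation:
vaddr = 336 = 0b101010000
Split: l1_idx=2, l2_idx=2, offset=16
L1[2] = 1
L2[1][2] = 42
paddr = 42 * 32 + 16 = 1360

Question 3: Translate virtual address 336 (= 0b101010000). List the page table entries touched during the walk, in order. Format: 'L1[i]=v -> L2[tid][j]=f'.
vaddr = 336 = 0b101010000
Split: l1_idx=2, l2_idx=2, offset=16

Answer: L1[2]=1 -> L2[1][2]=42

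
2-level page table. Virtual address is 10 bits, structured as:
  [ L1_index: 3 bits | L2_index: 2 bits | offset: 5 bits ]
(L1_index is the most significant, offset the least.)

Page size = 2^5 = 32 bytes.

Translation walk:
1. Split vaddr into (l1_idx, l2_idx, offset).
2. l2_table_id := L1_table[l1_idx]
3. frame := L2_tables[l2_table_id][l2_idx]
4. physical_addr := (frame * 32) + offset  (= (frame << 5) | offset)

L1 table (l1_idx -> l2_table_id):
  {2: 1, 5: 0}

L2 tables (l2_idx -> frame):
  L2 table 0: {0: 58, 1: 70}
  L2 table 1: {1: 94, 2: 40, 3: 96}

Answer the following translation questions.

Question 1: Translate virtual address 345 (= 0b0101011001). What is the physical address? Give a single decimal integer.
vaddr = 345 = 0b0101011001
Split: l1_idx=2, l2_idx=2, offset=25
L1[2] = 1
L2[1][2] = 40
paddr = 40 * 32 + 25 = 1305

Answer: 1305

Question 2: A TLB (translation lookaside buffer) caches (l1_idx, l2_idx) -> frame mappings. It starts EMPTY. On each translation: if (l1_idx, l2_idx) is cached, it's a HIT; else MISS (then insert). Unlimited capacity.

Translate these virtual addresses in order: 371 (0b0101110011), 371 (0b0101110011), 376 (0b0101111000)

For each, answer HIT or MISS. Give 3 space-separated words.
vaddr=371: (2,3) not in TLB -> MISS, insert
vaddr=371: (2,3) in TLB -> HIT
vaddr=376: (2,3) in TLB -> HIT

Answer: MISS HIT HIT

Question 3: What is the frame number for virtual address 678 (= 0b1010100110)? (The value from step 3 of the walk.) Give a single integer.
vaddr = 678: l1_idx=5, l2_idx=1
L1[5] = 0; L2[0][1] = 70

Answer: 70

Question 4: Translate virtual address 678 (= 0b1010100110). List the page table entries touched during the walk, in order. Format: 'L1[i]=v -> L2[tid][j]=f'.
vaddr = 678 = 0b1010100110
Split: l1_idx=5, l2_idx=1, offset=6

Answer: L1[5]=0 -> L2[0][1]=70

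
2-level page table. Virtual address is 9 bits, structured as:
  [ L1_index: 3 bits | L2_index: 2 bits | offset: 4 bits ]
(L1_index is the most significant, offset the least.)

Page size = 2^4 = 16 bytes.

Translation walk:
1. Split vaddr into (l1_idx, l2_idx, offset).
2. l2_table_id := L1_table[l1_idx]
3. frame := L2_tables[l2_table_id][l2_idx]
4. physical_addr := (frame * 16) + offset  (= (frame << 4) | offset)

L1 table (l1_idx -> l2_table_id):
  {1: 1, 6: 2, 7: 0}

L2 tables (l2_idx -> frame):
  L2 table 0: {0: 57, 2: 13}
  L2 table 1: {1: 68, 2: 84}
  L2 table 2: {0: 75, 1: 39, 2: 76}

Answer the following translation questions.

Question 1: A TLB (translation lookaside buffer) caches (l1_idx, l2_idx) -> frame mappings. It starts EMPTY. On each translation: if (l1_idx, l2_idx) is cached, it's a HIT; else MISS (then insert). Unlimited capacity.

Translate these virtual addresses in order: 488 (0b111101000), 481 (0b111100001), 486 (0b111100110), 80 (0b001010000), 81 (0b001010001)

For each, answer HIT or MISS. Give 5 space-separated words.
Answer: MISS HIT HIT MISS HIT

Derivation:
vaddr=488: (7,2) not in TLB -> MISS, insert
vaddr=481: (7,2) in TLB -> HIT
vaddr=486: (7,2) in TLB -> HIT
vaddr=80: (1,1) not in TLB -> MISS, insert
vaddr=81: (1,1) in TLB -> HIT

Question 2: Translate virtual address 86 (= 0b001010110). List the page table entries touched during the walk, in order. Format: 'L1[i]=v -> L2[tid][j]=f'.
vaddr = 86 = 0b001010110
Split: l1_idx=1, l2_idx=1, offset=6

Answer: L1[1]=1 -> L2[1][1]=68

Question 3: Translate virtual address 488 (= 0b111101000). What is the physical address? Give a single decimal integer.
vaddr = 488 = 0b111101000
Split: l1_idx=7, l2_idx=2, offset=8
L1[7] = 0
L2[0][2] = 13
paddr = 13 * 16 + 8 = 216

Answer: 216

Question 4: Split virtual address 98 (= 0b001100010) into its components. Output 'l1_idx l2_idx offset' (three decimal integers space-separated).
Answer: 1 2 2

Derivation:
vaddr = 98 = 0b001100010
  top 3 bits -> l1_idx = 1
  next 2 bits -> l2_idx = 2
  bottom 4 bits -> offset = 2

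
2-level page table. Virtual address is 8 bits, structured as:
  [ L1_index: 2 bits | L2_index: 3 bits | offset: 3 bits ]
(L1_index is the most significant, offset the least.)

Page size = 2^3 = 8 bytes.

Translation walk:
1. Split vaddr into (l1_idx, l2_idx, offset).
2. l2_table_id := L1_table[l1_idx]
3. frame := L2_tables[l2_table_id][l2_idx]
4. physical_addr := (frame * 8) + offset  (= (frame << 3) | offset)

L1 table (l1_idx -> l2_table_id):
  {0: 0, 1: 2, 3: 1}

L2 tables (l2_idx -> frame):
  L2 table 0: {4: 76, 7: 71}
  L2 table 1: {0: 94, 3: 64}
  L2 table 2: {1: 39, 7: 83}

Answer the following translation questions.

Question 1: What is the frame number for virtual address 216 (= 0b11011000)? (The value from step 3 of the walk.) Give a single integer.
Answer: 64

Derivation:
vaddr = 216: l1_idx=3, l2_idx=3
L1[3] = 1; L2[1][3] = 64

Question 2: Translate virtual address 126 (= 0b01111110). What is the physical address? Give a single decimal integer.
Answer: 670

Derivation:
vaddr = 126 = 0b01111110
Split: l1_idx=1, l2_idx=7, offset=6
L1[1] = 2
L2[2][7] = 83
paddr = 83 * 8 + 6 = 670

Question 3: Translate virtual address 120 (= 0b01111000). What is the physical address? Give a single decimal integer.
vaddr = 120 = 0b01111000
Split: l1_idx=1, l2_idx=7, offset=0
L1[1] = 2
L2[2][7] = 83
paddr = 83 * 8 + 0 = 664

Answer: 664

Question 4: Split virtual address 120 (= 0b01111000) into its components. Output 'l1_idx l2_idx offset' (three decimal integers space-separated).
vaddr = 120 = 0b01111000
  top 2 bits -> l1_idx = 1
  next 3 bits -> l2_idx = 7
  bottom 3 bits -> offset = 0

Answer: 1 7 0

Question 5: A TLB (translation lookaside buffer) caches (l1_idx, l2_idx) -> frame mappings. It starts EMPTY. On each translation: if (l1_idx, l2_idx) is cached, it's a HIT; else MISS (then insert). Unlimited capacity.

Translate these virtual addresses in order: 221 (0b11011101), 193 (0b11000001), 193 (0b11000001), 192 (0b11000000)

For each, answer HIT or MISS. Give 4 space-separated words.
Answer: MISS MISS HIT HIT

Derivation:
vaddr=221: (3,3) not in TLB -> MISS, insert
vaddr=193: (3,0) not in TLB -> MISS, insert
vaddr=193: (3,0) in TLB -> HIT
vaddr=192: (3,0) in TLB -> HIT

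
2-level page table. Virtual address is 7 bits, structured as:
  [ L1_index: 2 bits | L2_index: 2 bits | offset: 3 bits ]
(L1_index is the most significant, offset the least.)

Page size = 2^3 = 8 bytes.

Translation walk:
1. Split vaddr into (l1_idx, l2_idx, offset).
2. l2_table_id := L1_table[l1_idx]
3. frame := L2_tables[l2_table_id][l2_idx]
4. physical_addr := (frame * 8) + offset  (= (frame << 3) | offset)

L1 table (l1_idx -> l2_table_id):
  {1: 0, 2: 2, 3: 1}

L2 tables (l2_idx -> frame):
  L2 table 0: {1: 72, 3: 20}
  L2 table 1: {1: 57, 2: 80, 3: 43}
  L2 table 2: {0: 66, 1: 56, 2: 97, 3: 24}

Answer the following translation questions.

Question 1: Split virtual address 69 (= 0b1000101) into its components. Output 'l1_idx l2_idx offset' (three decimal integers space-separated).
Answer: 2 0 5

Derivation:
vaddr = 69 = 0b1000101
  top 2 bits -> l1_idx = 2
  next 2 bits -> l2_idx = 0
  bottom 3 bits -> offset = 5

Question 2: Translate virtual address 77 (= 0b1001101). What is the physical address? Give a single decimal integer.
vaddr = 77 = 0b1001101
Split: l1_idx=2, l2_idx=1, offset=5
L1[2] = 2
L2[2][1] = 56
paddr = 56 * 8 + 5 = 453

Answer: 453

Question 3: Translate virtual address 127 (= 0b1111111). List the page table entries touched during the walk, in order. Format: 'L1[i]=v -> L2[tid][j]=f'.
vaddr = 127 = 0b1111111
Split: l1_idx=3, l2_idx=3, offset=7

Answer: L1[3]=1 -> L2[1][3]=43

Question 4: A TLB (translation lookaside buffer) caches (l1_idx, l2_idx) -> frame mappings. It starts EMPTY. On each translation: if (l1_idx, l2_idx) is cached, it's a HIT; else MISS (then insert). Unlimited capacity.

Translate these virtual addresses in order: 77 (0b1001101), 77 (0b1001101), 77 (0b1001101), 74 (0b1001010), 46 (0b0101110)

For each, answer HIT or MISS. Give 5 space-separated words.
Answer: MISS HIT HIT HIT MISS

Derivation:
vaddr=77: (2,1) not in TLB -> MISS, insert
vaddr=77: (2,1) in TLB -> HIT
vaddr=77: (2,1) in TLB -> HIT
vaddr=74: (2,1) in TLB -> HIT
vaddr=46: (1,1) not in TLB -> MISS, insert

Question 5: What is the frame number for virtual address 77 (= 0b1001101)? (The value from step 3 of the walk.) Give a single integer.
Answer: 56

Derivation:
vaddr = 77: l1_idx=2, l2_idx=1
L1[2] = 2; L2[2][1] = 56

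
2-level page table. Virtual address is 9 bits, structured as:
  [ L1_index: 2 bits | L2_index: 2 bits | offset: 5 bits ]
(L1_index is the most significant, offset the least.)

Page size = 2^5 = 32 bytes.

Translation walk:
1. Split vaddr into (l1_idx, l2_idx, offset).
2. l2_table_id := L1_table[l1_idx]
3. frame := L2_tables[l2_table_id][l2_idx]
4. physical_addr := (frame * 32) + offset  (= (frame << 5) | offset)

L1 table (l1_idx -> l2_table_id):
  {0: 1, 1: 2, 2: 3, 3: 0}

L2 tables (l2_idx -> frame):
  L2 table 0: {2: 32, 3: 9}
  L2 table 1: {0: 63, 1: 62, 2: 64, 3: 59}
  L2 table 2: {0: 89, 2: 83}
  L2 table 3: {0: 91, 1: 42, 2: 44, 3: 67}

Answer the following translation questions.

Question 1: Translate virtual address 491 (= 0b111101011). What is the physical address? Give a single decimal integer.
vaddr = 491 = 0b111101011
Split: l1_idx=3, l2_idx=3, offset=11
L1[3] = 0
L2[0][3] = 9
paddr = 9 * 32 + 11 = 299

Answer: 299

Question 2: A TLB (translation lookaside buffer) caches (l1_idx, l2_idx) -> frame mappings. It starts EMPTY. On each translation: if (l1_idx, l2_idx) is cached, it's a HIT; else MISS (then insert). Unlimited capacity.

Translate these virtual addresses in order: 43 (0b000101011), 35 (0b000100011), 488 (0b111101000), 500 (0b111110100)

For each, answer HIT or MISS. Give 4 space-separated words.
Answer: MISS HIT MISS HIT

Derivation:
vaddr=43: (0,1) not in TLB -> MISS, insert
vaddr=35: (0,1) in TLB -> HIT
vaddr=488: (3,3) not in TLB -> MISS, insert
vaddr=500: (3,3) in TLB -> HIT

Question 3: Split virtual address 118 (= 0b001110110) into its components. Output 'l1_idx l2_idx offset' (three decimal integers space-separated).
Answer: 0 3 22

Derivation:
vaddr = 118 = 0b001110110
  top 2 bits -> l1_idx = 0
  next 2 bits -> l2_idx = 3
  bottom 5 bits -> offset = 22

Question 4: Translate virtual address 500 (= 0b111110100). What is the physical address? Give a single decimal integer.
vaddr = 500 = 0b111110100
Split: l1_idx=3, l2_idx=3, offset=20
L1[3] = 0
L2[0][3] = 9
paddr = 9 * 32 + 20 = 308

Answer: 308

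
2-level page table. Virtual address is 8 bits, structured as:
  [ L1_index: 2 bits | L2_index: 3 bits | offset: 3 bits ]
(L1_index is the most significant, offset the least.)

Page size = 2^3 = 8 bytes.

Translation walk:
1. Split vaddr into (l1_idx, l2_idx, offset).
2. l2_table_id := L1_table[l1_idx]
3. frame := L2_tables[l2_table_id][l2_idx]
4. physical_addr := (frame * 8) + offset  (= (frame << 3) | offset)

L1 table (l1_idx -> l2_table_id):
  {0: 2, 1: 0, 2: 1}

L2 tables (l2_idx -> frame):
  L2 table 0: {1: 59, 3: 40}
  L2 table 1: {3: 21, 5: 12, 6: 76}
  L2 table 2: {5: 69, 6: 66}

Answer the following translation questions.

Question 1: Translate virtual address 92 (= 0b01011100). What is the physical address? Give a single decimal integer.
Answer: 324

Derivation:
vaddr = 92 = 0b01011100
Split: l1_idx=1, l2_idx=3, offset=4
L1[1] = 0
L2[0][3] = 40
paddr = 40 * 8 + 4 = 324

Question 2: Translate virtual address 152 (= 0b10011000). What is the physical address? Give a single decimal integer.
Answer: 168

Derivation:
vaddr = 152 = 0b10011000
Split: l1_idx=2, l2_idx=3, offset=0
L1[2] = 1
L2[1][3] = 21
paddr = 21 * 8 + 0 = 168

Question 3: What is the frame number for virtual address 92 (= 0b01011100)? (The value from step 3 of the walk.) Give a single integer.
Answer: 40

Derivation:
vaddr = 92: l1_idx=1, l2_idx=3
L1[1] = 0; L2[0][3] = 40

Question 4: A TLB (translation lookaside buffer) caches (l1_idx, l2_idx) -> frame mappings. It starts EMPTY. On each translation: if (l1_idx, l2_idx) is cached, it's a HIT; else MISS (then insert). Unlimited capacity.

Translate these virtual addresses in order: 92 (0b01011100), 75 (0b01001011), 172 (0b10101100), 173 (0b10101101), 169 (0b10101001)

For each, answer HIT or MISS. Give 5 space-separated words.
Answer: MISS MISS MISS HIT HIT

Derivation:
vaddr=92: (1,3) not in TLB -> MISS, insert
vaddr=75: (1,1) not in TLB -> MISS, insert
vaddr=172: (2,5) not in TLB -> MISS, insert
vaddr=173: (2,5) in TLB -> HIT
vaddr=169: (2,5) in TLB -> HIT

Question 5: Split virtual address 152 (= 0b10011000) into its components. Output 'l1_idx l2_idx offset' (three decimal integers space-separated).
vaddr = 152 = 0b10011000
  top 2 bits -> l1_idx = 2
  next 3 bits -> l2_idx = 3
  bottom 3 bits -> offset = 0

Answer: 2 3 0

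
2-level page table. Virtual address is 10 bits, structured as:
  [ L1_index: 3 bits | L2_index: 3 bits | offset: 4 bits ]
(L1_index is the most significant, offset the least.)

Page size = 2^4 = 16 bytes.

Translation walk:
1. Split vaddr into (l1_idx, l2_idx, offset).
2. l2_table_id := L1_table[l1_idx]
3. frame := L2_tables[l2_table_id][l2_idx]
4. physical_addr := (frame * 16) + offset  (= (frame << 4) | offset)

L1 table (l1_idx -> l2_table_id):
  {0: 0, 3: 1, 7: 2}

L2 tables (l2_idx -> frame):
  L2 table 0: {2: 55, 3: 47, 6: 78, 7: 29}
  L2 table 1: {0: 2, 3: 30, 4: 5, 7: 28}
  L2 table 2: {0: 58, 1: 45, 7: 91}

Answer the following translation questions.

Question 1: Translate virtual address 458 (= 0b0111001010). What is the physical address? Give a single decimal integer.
vaddr = 458 = 0b0111001010
Split: l1_idx=3, l2_idx=4, offset=10
L1[3] = 1
L2[1][4] = 5
paddr = 5 * 16 + 10 = 90

Answer: 90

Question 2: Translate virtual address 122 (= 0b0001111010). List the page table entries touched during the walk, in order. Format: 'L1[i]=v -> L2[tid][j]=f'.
Answer: L1[0]=0 -> L2[0][7]=29

Derivation:
vaddr = 122 = 0b0001111010
Split: l1_idx=0, l2_idx=7, offset=10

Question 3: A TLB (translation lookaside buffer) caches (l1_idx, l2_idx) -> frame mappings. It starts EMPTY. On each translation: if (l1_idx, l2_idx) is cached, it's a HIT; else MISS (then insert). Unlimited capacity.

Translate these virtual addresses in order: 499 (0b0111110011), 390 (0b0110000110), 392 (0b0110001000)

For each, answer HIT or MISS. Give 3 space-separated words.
vaddr=499: (3,7) not in TLB -> MISS, insert
vaddr=390: (3,0) not in TLB -> MISS, insert
vaddr=392: (3,0) in TLB -> HIT

Answer: MISS MISS HIT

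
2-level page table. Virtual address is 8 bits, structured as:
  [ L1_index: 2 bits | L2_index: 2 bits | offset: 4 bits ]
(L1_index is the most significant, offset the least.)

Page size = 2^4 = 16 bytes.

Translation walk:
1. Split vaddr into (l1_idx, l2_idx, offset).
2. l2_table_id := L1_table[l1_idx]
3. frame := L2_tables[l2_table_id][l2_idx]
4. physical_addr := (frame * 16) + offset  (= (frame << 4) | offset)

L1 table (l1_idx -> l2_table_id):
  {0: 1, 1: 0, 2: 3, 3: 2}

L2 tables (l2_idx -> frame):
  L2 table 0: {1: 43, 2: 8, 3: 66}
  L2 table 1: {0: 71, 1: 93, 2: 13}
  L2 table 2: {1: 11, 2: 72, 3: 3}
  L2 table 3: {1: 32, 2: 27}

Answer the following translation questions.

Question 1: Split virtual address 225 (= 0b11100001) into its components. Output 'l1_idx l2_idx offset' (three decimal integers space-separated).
vaddr = 225 = 0b11100001
  top 2 bits -> l1_idx = 3
  next 2 bits -> l2_idx = 2
  bottom 4 bits -> offset = 1

Answer: 3 2 1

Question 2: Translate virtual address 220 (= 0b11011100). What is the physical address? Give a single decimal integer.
vaddr = 220 = 0b11011100
Split: l1_idx=3, l2_idx=1, offset=12
L1[3] = 2
L2[2][1] = 11
paddr = 11 * 16 + 12 = 188

Answer: 188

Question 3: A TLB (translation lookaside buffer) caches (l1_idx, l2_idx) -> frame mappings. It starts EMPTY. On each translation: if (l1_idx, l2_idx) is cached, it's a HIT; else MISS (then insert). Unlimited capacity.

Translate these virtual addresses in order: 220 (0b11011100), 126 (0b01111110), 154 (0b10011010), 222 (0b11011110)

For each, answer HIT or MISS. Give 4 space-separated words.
Answer: MISS MISS MISS HIT

Derivation:
vaddr=220: (3,1) not in TLB -> MISS, insert
vaddr=126: (1,3) not in TLB -> MISS, insert
vaddr=154: (2,1) not in TLB -> MISS, insert
vaddr=222: (3,1) in TLB -> HIT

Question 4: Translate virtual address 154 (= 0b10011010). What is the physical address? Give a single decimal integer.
vaddr = 154 = 0b10011010
Split: l1_idx=2, l2_idx=1, offset=10
L1[2] = 3
L2[3][1] = 32
paddr = 32 * 16 + 10 = 522

Answer: 522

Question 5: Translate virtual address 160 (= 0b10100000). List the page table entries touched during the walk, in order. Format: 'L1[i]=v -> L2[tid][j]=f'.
Answer: L1[2]=3 -> L2[3][2]=27

Derivation:
vaddr = 160 = 0b10100000
Split: l1_idx=2, l2_idx=2, offset=0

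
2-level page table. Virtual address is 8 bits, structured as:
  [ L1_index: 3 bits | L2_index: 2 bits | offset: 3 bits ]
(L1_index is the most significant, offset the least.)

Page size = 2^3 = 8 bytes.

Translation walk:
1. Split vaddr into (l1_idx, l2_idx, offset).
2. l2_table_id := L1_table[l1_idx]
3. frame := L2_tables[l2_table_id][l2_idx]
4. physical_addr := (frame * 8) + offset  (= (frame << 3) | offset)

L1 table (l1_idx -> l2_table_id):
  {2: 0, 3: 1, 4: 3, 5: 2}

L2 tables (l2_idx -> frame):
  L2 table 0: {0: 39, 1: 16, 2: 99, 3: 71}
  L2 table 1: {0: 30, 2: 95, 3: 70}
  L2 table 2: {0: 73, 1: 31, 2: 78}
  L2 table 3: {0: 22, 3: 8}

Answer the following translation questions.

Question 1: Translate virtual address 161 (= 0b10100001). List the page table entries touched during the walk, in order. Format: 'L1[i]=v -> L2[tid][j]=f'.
vaddr = 161 = 0b10100001
Split: l1_idx=5, l2_idx=0, offset=1

Answer: L1[5]=2 -> L2[2][0]=73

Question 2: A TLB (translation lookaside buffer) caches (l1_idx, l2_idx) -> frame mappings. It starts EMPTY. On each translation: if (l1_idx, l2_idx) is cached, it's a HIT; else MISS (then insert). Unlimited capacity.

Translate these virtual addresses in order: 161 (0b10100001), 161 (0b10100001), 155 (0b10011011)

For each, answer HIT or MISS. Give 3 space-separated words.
Answer: MISS HIT MISS

Derivation:
vaddr=161: (5,0) not in TLB -> MISS, insert
vaddr=161: (5,0) in TLB -> HIT
vaddr=155: (4,3) not in TLB -> MISS, insert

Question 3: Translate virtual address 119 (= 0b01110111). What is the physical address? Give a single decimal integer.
vaddr = 119 = 0b01110111
Split: l1_idx=3, l2_idx=2, offset=7
L1[3] = 1
L2[1][2] = 95
paddr = 95 * 8 + 7 = 767

Answer: 767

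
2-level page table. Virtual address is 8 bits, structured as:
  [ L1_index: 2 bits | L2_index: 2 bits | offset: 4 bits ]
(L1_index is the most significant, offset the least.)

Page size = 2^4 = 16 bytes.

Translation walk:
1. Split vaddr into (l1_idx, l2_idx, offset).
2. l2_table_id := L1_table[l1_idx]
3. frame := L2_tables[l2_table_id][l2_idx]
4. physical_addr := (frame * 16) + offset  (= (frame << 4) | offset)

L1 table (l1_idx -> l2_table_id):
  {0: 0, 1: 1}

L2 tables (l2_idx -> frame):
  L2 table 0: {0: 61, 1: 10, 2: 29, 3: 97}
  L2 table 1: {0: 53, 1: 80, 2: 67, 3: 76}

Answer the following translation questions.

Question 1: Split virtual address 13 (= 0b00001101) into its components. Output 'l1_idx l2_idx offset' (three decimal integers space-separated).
Answer: 0 0 13

Derivation:
vaddr = 13 = 0b00001101
  top 2 bits -> l1_idx = 0
  next 2 bits -> l2_idx = 0
  bottom 4 bits -> offset = 13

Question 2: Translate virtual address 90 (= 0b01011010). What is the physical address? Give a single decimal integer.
vaddr = 90 = 0b01011010
Split: l1_idx=1, l2_idx=1, offset=10
L1[1] = 1
L2[1][1] = 80
paddr = 80 * 16 + 10 = 1290

Answer: 1290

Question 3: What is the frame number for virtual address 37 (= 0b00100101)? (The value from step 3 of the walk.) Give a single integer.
vaddr = 37: l1_idx=0, l2_idx=2
L1[0] = 0; L2[0][2] = 29

Answer: 29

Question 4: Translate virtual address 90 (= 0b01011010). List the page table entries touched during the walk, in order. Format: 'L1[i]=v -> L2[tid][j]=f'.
vaddr = 90 = 0b01011010
Split: l1_idx=1, l2_idx=1, offset=10

Answer: L1[1]=1 -> L2[1][1]=80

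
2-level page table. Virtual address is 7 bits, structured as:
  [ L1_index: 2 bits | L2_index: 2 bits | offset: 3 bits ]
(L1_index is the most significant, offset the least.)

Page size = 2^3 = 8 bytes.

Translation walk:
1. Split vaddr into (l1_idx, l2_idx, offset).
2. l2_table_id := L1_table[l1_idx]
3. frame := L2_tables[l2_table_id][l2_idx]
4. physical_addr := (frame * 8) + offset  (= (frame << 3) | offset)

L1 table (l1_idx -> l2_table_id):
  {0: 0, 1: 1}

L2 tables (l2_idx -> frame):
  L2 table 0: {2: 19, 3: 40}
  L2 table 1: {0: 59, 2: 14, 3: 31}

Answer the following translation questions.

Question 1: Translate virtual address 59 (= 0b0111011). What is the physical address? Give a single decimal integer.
vaddr = 59 = 0b0111011
Split: l1_idx=1, l2_idx=3, offset=3
L1[1] = 1
L2[1][3] = 31
paddr = 31 * 8 + 3 = 251

Answer: 251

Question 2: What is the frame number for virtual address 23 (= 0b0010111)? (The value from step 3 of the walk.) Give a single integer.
Answer: 19

Derivation:
vaddr = 23: l1_idx=0, l2_idx=2
L1[0] = 0; L2[0][2] = 19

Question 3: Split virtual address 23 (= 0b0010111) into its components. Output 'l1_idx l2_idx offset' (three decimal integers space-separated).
Answer: 0 2 7

Derivation:
vaddr = 23 = 0b0010111
  top 2 bits -> l1_idx = 0
  next 2 bits -> l2_idx = 2
  bottom 3 bits -> offset = 7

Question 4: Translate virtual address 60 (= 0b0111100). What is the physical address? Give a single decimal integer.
vaddr = 60 = 0b0111100
Split: l1_idx=1, l2_idx=3, offset=4
L1[1] = 1
L2[1][3] = 31
paddr = 31 * 8 + 4 = 252

Answer: 252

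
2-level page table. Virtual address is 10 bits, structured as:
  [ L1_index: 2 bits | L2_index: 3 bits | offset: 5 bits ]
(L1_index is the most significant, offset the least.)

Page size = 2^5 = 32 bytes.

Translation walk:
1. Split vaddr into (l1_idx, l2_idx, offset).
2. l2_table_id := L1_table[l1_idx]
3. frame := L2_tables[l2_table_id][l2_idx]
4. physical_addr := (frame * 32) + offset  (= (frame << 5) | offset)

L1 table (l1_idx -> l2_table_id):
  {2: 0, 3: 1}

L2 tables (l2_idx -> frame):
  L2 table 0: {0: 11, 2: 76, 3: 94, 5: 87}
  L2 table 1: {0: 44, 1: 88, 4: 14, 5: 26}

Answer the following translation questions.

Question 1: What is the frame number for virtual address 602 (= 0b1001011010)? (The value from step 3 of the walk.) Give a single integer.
Answer: 76

Derivation:
vaddr = 602: l1_idx=2, l2_idx=2
L1[2] = 0; L2[0][2] = 76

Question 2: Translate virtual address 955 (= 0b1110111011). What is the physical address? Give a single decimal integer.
vaddr = 955 = 0b1110111011
Split: l1_idx=3, l2_idx=5, offset=27
L1[3] = 1
L2[1][5] = 26
paddr = 26 * 32 + 27 = 859

Answer: 859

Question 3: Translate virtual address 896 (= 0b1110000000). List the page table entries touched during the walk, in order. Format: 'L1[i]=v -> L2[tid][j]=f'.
Answer: L1[3]=1 -> L2[1][4]=14

Derivation:
vaddr = 896 = 0b1110000000
Split: l1_idx=3, l2_idx=4, offset=0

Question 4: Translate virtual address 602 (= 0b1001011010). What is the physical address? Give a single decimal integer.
Answer: 2458

Derivation:
vaddr = 602 = 0b1001011010
Split: l1_idx=2, l2_idx=2, offset=26
L1[2] = 0
L2[0][2] = 76
paddr = 76 * 32 + 26 = 2458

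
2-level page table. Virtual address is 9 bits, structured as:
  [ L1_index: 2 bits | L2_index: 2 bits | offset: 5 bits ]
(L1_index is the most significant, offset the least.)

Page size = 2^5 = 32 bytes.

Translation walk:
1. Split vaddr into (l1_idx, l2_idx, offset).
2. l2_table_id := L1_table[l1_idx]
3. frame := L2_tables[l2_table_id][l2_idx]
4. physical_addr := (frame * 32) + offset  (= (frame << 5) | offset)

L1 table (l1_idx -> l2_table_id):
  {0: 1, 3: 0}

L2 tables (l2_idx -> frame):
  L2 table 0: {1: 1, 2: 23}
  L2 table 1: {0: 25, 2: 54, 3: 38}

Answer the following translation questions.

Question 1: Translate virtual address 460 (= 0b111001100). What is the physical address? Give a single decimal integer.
vaddr = 460 = 0b111001100
Split: l1_idx=3, l2_idx=2, offset=12
L1[3] = 0
L2[0][2] = 23
paddr = 23 * 32 + 12 = 748

Answer: 748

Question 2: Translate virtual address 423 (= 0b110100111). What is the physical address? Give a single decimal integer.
vaddr = 423 = 0b110100111
Split: l1_idx=3, l2_idx=1, offset=7
L1[3] = 0
L2[0][1] = 1
paddr = 1 * 32 + 7 = 39

Answer: 39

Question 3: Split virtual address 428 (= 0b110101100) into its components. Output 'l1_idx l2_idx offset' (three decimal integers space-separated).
Answer: 3 1 12

Derivation:
vaddr = 428 = 0b110101100
  top 2 bits -> l1_idx = 3
  next 2 bits -> l2_idx = 1
  bottom 5 bits -> offset = 12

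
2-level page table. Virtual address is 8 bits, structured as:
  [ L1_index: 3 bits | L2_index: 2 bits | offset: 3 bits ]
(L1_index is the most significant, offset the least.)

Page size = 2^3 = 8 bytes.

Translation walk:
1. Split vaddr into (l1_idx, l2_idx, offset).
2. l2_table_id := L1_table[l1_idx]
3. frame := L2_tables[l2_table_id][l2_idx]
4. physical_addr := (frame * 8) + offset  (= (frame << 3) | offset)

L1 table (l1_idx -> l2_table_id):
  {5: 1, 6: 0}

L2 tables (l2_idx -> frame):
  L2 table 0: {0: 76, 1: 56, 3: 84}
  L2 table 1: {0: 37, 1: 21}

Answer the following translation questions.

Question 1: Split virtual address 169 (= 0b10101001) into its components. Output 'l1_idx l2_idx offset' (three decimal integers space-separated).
vaddr = 169 = 0b10101001
  top 3 bits -> l1_idx = 5
  next 2 bits -> l2_idx = 1
  bottom 3 bits -> offset = 1

Answer: 5 1 1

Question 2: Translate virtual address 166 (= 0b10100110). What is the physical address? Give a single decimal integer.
vaddr = 166 = 0b10100110
Split: l1_idx=5, l2_idx=0, offset=6
L1[5] = 1
L2[1][0] = 37
paddr = 37 * 8 + 6 = 302

Answer: 302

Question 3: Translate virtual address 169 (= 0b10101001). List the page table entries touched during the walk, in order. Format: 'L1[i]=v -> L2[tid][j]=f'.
vaddr = 169 = 0b10101001
Split: l1_idx=5, l2_idx=1, offset=1

Answer: L1[5]=1 -> L2[1][1]=21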